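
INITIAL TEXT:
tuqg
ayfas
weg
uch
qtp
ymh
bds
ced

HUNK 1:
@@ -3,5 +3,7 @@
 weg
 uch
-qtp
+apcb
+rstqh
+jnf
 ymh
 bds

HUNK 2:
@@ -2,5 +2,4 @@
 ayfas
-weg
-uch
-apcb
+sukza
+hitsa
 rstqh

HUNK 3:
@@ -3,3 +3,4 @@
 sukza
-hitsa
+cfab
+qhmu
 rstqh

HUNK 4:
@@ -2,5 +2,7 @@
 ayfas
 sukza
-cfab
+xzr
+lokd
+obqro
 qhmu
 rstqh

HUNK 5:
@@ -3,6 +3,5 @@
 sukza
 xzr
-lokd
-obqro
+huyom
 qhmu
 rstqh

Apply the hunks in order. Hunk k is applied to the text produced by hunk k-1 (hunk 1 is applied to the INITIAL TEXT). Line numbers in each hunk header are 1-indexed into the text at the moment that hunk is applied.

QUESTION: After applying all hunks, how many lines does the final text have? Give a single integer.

Hunk 1: at line 3 remove [qtp] add [apcb,rstqh,jnf] -> 10 lines: tuqg ayfas weg uch apcb rstqh jnf ymh bds ced
Hunk 2: at line 2 remove [weg,uch,apcb] add [sukza,hitsa] -> 9 lines: tuqg ayfas sukza hitsa rstqh jnf ymh bds ced
Hunk 3: at line 3 remove [hitsa] add [cfab,qhmu] -> 10 lines: tuqg ayfas sukza cfab qhmu rstqh jnf ymh bds ced
Hunk 4: at line 2 remove [cfab] add [xzr,lokd,obqro] -> 12 lines: tuqg ayfas sukza xzr lokd obqro qhmu rstqh jnf ymh bds ced
Hunk 5: at line 3 remove [lokd,obqro] add [huyom] -> 11 lines: tuqg ayfas sukza xzr huyom qhmu rstqh jnf ymh bds ced
Final line count: 11

Answer: 11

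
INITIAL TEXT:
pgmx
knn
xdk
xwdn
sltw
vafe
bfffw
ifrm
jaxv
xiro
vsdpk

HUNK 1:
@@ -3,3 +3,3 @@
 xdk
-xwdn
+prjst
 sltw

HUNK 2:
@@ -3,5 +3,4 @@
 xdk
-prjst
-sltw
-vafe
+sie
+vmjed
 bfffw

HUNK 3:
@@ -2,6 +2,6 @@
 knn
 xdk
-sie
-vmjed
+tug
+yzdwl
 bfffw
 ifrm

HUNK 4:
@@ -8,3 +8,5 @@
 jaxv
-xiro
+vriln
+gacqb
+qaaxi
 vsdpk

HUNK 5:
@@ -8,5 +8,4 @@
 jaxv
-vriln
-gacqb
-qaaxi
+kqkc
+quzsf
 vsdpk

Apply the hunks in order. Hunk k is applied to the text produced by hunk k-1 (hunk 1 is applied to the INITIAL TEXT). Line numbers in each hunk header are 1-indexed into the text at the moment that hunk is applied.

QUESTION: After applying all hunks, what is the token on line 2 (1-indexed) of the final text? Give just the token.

Answer: knn

Derivation:
Hunk 1: at line 3 remove [xwdn] add [prjst] -> 11 lines: pgmx knn xdk prjst sltw vafe bfffw ifrm jaxv xiro vsdpk
Hunk 2: at line 3 remove [prjst,sltw,vafe] add [sie,vmjed] -> 10 lines: pgmx knn xdk sie vmjed bfffw ifrm jaxv xiro vsdpk
Hunk 3: at line 2 remove [sie,vmjed] add [tug,yzdwl] -> 10 lines: pgmx knn xdk tug yzdwl bfffw ifrm jaxv xiro vsdpk
Hunk 4: at line 8 remove [xiro] add [vriln,gacqb,qaaxi] -> 12 lines: pgmx knn xdk tug yzdwl bfffw ifrm jaxv vriln gacqb qaaxi vsdpk
Hunk 5: at line 8 remove [vriln,gacqb,qaaxi] add [kqkc,quzsf] -> 11 lines: pgmx knn xdk tug yzdwl bfffw ifrm jaxv kqkc quzsf vsdpk
Final line 2: knn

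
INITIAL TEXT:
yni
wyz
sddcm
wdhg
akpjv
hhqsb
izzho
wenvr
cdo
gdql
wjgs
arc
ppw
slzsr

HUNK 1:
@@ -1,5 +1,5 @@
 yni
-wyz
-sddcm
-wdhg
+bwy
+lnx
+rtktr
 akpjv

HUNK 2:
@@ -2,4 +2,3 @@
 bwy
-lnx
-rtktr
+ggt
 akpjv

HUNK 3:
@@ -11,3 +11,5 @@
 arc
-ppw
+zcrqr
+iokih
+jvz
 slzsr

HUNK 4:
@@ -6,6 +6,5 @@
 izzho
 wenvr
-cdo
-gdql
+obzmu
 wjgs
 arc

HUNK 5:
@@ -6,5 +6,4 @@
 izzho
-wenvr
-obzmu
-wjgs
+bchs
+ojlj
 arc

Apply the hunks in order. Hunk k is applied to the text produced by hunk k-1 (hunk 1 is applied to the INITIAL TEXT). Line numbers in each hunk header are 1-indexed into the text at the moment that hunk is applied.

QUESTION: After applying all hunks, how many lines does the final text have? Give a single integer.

Answer: 13

Derivation:
Hunk 1: at line 1 remove [wyz,sddcm,wdhg] add [bwy,lnx,rtktr] -> 14 lines: yni bwy lnx rtktr akpjv hhqsb izzho wenvr cdo gdql wjgs arc ppw slzsr
Hunk 2: at line 2 remove [lnx,rtktr] add [ggt] -> 13 lines: yni bwy ggt akpjv hhqsb izzho wenvr cdo gdql wjgs arc ppw slzsr
Hunk 3: at line 11 remove [ppw] add [zcrqr,iokih,jvz] -> 15 lines: yni bwy ggt akpjv hhqsb izzho wenvr cdo gdql wjgs arc zcrqr iokih jvz slzsr
Hunk 4: at line 6 remove [cdo,gdql] add [obzmu] -> 14 lines: yni bwy ggt akpjv hhqsb izzho wenvr obzmu wjgs arc zcrqr iokih jvz slzsr
Hunk 5: at line 6 remove [wenvr,obzmu,wjgs] add [bchs,ojlj] -> 13 lines: yni bwy ggt akpjv hhqsb izzho bchs ojlj arc zcrqr iokih jvz slzsr
Final line count: 13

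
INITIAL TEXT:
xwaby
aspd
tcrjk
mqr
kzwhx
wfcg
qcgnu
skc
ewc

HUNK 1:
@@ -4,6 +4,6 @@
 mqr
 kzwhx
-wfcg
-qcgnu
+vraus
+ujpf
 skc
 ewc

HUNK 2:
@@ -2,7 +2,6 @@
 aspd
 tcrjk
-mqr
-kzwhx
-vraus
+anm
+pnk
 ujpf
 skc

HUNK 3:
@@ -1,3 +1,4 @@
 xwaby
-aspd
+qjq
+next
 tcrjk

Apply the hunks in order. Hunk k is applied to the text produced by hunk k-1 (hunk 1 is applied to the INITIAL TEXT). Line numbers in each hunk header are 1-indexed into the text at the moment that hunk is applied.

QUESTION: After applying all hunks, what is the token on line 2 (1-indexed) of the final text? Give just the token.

Answer: qjq

Derivation:
Hunk 1: at line 4 remove [wfcg,qcgnu] add [vraus,ujpf] -> 9 lines: xwaby aspd tcrjk mqr kzwhx vraus ujpf skc ewc
Hunk 2: at line 2 remove [mqr,kzwhx,vraus] add [anm,pnk] -> 8 lines: xwaby aspd tcrjk anm pnk ujpf skc ewc
Hunk 3: at line 1 remove [aspd] add [qjq,next] -> 9 lines: xwaby qjq next tcrjk anm pnk ujpf skc ewc
Final line 2: qjq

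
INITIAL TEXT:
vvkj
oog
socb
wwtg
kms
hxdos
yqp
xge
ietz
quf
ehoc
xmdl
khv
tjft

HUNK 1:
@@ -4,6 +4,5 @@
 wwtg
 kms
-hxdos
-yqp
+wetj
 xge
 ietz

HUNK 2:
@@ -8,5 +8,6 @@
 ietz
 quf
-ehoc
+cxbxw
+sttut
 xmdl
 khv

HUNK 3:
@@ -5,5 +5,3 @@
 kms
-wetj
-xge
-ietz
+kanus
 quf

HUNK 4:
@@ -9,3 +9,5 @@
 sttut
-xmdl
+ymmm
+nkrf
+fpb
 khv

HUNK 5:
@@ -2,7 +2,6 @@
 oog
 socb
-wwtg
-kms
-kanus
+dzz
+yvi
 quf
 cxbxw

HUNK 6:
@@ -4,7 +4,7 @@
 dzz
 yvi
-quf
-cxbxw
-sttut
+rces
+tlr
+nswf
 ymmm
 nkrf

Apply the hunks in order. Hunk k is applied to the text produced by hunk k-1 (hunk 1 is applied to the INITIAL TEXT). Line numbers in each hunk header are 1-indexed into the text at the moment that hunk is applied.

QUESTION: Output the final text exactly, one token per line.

Hunk 1: at line 4 remove [hxdos,yqp] add [wetj] -> 13 lines: vvkj oog socb wwtg kms wetj xge ietz quf ehoc xmdl khv tjft
Hunk 2: at line 8 remove [ehoc] add [cxbxw,sttut] -> 14 lines: vvkj oog socb wwtg kms wetj xge ietz quf cxbxw sttut xmdl khv tjft
Hunk 3: at line 5 remove [wetj,xge,ietz] add [kanus] -> 12 lines: vvkj oog socb wwtg kms kanus quf cxbxw sttut xmdl khv tjft
Hunk 4: at line 9 remove [xmdl] add [ymmm,nkrf,fpb] -> 14 lines: vvkj oog socb wwtg kms kanus quf cxbxw sttut ymmm nkrf fpb khv tjft
Hunk 5: at line 2 remove [wwtg,kms,kanus] add [dzz,yvi] -> 13 lines: vvkj oog socb dzz yvi quf cxbxw sttut ymmm nkrf fpb khv tjft
Hunk 6: at line 4 remove [quf,cxbxw,sttut] add [rces,tlr,nswf] -> 13 lines: vvkj oog socb dzz yvi rces tlr nswf ymmm nkrf fpb khv tjft

Answer: vvkj
oog
socb
dzz
yvi
rces
tlr
nswf
ymmm
nkrf
fpb
khv
tjft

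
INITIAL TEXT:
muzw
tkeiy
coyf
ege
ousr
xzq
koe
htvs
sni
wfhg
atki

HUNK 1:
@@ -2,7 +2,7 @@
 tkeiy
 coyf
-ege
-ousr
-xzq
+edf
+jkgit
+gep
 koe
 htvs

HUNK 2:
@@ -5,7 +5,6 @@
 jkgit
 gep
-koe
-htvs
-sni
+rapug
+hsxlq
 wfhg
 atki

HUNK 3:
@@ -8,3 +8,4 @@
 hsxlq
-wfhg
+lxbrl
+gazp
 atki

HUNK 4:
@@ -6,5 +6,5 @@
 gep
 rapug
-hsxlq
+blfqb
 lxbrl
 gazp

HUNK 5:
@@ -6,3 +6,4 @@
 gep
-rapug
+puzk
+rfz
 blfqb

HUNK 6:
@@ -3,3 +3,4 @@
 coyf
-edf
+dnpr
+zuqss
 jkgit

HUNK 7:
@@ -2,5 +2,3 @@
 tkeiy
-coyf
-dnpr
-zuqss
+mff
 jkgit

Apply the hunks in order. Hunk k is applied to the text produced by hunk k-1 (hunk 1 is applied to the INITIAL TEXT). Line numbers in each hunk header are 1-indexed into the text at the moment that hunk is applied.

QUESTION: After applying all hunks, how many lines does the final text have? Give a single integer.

Hunk 1: at line 2 remove [ege,ousr,xzq] add [edf,jkgit,gep] -> 11 lines: muzw tkeiy coyf edf jkgit gep koe htvs sni wfhg atki
Hunk 2: at line 5 remove [koe,htvs,sni] add [rapug,hsxlq] -> 10 lines: muzw tkeiy coyf edf jkgit gep rapug hsxlq wfhg atki
Hunk 3: at line 8 remove [wfhg] add [lxbrl,gazp] -> 11 lines: muzw tkeiy coyf edf jkgit gep rapug hsxlq lxbrl gazp atki
Hunk 4: at line 6 remove [hsxlq] add [blfqb] -> 11 lines: muzw tkeiy coyf edf jkgit gep rapug blfqb lxbrl gazp atki
Hunk 5: at line 6 remove [rapug] add [puzk,rfz] -> 12 lines: muzw tkeiy coyf edf jkgit gep puzk rfz blfqb lxbrl gazp atki
Hunk 6: at line 3 remove [edf] add [dnpr,zuqss] -> 13 lines: muzw tkeiy coyf dnpr zuqss jkgit gep puzk rfz blfqb lxbrl gazp atki
Hunk 7: at line 2 remove [coyf,dnpr,zuqss] add [mff] -> 11 lines: muzw tkeiy mff jkgit gep puzk rfz blfqb lxbrl gazp atki
Final line count: 11

Answer: 11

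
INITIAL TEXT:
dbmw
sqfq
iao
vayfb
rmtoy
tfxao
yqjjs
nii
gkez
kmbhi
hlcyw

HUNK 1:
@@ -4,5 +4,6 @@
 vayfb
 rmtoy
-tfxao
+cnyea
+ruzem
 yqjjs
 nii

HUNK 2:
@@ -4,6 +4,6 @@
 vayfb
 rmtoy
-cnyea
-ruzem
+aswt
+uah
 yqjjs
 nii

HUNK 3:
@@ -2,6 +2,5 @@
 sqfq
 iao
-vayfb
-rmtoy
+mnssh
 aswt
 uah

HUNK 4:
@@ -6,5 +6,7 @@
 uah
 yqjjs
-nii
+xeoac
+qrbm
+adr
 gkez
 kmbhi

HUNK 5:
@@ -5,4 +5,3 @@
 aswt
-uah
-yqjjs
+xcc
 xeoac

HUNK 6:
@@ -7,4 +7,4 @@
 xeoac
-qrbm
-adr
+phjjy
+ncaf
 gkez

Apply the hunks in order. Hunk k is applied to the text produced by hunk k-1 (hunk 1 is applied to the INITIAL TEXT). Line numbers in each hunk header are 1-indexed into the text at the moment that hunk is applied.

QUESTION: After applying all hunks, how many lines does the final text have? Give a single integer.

Answer: 12

Derivation:
Hunk 1: at line 4 remove [tfxao] add [cnyea,ruzem] -> 12 lines: dbmw sqfq iao vayfb rmtoy cnyea ruzem yqjjs nii gkez kmbhi hlcyw
Hunk 2: at line 4 remove [cnyea,ruzem] add [aswt,uah] -> 12 lines: dbmw sqfq iao vayfb rmtoy aswt uah yqjjs nii gkez kmbhi hlcyw
Hunk 3: at line 2 remove [vayfb,rmtoy] add [mnssh] -> 11 lines: dbmw sqfq iao mnssh aswt uah yqjjs nii gkez kmbhi hlcyw
Hunk 4: at line 6 remove [nii] add [xeoac,qrbm,adr] -> 13 lines: dbmw sqfq iao mnssh aswt uah yqjjs xeoac qrbm adr gkez kmbhi hlcyw
Hunk 5: at line 5 remove [uah,yqjjs] add [xcc] -> 12 lines: dbmw sqfq iao mnssh aswt xcc xeoac qrbm adr gkez kmbhi hlcyw
Hunk 6: at line 7 remove [qrbm,adr] add [phjjy,ncaf] -> 12 lines: dbmw sqfq iao mnssh aswt xcc xeoac phjjy ncaf gkez kmbhi hlcyw
Final line count: 12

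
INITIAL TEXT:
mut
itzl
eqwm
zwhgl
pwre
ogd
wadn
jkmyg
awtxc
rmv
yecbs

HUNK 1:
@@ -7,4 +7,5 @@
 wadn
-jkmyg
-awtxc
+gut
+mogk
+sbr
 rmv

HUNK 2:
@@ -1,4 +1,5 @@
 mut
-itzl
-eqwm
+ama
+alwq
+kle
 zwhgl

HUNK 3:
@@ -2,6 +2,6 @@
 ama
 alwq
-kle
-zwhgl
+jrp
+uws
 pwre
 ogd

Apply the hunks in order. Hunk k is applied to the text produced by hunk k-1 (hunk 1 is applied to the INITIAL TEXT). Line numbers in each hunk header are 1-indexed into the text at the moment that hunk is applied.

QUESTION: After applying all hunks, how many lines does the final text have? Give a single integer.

Answer: 13

Derivation:
Hunk 1: at line 7 remove [jkmyg,awtxc] add [gut,mogk,sbr] -> 12 lines: mut itzl eqwm zwhgl pwre ogd wadn gut mogk sbr rmv yecbs
Hunk 2: at line 1 remove [itzl,eqwm] add [ama,alwq,kle] -> 13 lines: mut ama alwq kle zwhgl pwre ogd wadn gut mogk sbr rmv yecbs
Hunk 3: at line 2 remove [kle,zwhgl] add [jrp,uws] -> 13 lines: mut ama alwq jrp uws pwre ogd wadn gut mogk sbr rmv yecbs
Final line count: 13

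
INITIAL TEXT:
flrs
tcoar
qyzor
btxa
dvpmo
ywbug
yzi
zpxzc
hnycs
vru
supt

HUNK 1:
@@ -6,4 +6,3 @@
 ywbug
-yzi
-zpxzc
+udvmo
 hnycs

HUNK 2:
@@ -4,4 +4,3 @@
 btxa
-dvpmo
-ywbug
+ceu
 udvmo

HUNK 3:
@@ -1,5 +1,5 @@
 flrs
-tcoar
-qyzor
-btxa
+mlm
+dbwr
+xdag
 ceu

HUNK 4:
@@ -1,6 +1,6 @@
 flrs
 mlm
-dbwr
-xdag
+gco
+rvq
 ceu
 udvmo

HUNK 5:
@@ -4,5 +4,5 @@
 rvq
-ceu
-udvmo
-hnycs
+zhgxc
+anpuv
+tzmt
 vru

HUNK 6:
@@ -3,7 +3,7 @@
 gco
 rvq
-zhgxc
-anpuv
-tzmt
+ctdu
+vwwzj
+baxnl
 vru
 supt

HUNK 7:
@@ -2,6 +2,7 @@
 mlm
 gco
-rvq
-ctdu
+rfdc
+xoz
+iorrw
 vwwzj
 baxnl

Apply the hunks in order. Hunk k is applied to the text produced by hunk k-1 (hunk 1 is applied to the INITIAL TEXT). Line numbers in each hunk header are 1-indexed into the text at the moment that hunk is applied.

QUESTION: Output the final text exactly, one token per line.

Answer: flrs
mlm
gco
rfdc
xoz
iorrw
vwwzj
baxnl
vru
supt

Derivation:
Hunk 1: at line 6 remove [yzi,zpxzc] add [udvmo] -> 10 lines: flrs tcoar qyzor btxa dvpmo ywbug udvmo hnycs vru supt
Hunk 2: at line 4 remove [dvpmo,ywbug] add [ceu] -> 9 lines: flrs tcoar qyzor btxa ceu udvmo hnycs vru supt
Hunk 3: at line 1 remove [tcoar,qyzor,btxa] add [mlm,dbwr,xdag] -> 9 lines: flrs mlm dbwr xdag ceu udvmo hnycs vru supt
Hunk 4: at line 1 remove [dbwr,xdag] add [gco,rvq] -> 9 lines: flrs mlm gco rvq ceu udvmo hnycs vru supt
Hunk 5: at line 4 remove [ceu,udvmo,hnycs] add [zhgxc,anpuv,tzmt] -> 9 lines: flrs mlm gco rvq zhgxc anpuv tzmt vru supt
Hunk 6: at line 3 remove [zhgxc,anpuv,tzmt] add [ctdu,vwwzj,baxnl] -> 9 lines: flrs mlm gco rvq ctdu vwwzj baxnl vru supt
Hunk 7: at line 2 remove [rvq,ctdu] add [rfdc,xoz,iorrw] -> 10 lines: flrs mlm gco rfdc xoz iorrw vwwzj baxnl vru supt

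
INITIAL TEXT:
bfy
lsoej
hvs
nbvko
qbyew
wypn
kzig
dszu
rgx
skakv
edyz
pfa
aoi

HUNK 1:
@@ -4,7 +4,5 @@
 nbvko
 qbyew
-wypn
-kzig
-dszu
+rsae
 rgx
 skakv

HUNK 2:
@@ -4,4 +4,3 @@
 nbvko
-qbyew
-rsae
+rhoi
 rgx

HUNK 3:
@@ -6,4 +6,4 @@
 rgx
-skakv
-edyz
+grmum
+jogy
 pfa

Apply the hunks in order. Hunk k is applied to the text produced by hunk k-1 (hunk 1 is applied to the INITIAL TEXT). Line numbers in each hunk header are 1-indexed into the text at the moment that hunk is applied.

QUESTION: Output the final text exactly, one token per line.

Answer: bfy
lsoej
hvs
nbvko
rhoi
rgx
grmum
jogy
pfa
aoi

Derivation:
Hunk 1: at line 4 remove [wypn,kzig,dszu] add [rsae] -> 11 lines: bfy lsoej hvs nbvko qbyew rsae rgx skakv edyz pfa aoi
Hunk 2: at line 4 remove [qbyew,rsae] add [rhoi] -> 10 lines: bfy lsoej hvs nbvko rhoi rgx skakv edyz pfa aoi
Hunk 3: at line 6 remove [skakv,edyz] add [grmum,jogy] -> 10 lines: bfy lsoej hvs nbvko rhoi rgx grmum jogy pfa aoi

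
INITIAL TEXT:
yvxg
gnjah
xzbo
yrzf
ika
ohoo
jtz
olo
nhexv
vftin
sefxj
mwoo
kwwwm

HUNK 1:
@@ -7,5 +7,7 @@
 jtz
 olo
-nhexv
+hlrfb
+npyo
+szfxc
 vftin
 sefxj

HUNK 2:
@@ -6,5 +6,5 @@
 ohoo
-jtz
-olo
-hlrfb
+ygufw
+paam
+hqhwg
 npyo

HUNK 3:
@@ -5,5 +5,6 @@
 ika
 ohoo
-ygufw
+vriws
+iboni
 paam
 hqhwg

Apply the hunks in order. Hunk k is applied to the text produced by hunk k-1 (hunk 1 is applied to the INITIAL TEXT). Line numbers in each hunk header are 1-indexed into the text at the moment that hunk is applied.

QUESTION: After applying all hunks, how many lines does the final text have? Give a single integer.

Answer: 16

Derivation:
Hunk 1: at line 7 remove [nhexv] add [hlrfb,npyo,szfxc] -> 15 lines: yvxg gnjah xzbo yrzf ika ohoo jtz olo hlrfb npyo szfxc vftin sefxj mwoo kwwwm
Hunk 2: at line 6 remove [jtz,olo,hlrfb] add [ygufw,paam,hqhwg] -> 15 lines: yvxg gnjah xzbo yrzf ika ohoo ygufw paam hqhwg npyo szfxc vftin sefxj mwoo kwwwm
Hunk 3: at line 5 remove [ygufw] add [vriws,iboni] -> 16 lines: yvxg gnjah xzbo yrzf ika ohoo vriws iboni paam hqhwg npyo szfxc vftin sefxj mwoo kwwwm
Final line count: 16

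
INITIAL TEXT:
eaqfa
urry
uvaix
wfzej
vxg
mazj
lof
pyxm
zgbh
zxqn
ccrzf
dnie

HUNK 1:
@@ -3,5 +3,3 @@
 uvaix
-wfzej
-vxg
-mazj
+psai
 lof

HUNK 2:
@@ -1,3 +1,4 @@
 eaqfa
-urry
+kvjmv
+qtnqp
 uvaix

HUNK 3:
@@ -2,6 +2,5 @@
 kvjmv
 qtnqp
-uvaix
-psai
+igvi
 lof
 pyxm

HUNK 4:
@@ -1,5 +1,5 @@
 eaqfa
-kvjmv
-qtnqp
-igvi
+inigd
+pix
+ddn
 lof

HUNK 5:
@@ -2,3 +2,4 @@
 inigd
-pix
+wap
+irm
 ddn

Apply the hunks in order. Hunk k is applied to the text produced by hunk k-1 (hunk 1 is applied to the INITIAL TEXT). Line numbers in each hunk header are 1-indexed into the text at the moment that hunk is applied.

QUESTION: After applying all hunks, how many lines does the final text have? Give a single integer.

Answer: 11

Derivation:
Hunk 1: at line 3 remove [wfzej,vxg,mazj] add [psai] -> 10 lines: eaqfa urry uvaix psai lof pyxm zgbh zxqn ccrzf dnie
Hunk 2: at line 1 remove [urry] add [kvjmv,qtnqp] -> 11 lines: eaqfa kvjmv qtnqp uvaix psai lof pyxm zgbh zxqn ccrzf dnie
Hunk 3: at line 2 remove [uvaix,psai] add [igvi] -> 10 lines: eaqfa kvjmv qtnqp igvi lof pyxm zgbh zxqn ccrzf dnie
Hunk 4: at line 1 remove [kvjmv,qtnqp,igvi] add [inigd,pix,ddn] -> 10 lines: eaqfa inigd pix ddn lof pyxm zgbh zxqn ccrzf dnie
Hunk 5: at line 2 remove [pix] add [wap,irm] -> 11 lines: eaqfa inigd wap irm ddn lof pyxm zgbh zxqn ccrzf dnie
Final line count: 11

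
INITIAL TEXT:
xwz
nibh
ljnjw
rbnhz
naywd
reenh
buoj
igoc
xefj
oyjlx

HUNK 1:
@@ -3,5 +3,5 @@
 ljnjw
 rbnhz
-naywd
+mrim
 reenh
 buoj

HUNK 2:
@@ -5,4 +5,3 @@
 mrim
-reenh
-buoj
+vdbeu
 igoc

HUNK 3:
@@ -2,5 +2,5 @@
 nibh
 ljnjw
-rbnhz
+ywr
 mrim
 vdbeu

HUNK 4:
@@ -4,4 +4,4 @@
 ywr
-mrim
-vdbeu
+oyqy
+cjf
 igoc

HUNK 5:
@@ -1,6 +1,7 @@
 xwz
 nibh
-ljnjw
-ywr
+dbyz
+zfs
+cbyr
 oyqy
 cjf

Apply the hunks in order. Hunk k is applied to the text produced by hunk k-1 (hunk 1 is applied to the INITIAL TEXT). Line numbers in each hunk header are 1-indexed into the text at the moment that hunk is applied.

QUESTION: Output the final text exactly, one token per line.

Answer: xwz
nibh
dbyz
zfs
cbyr
oyqy
cjf
igoc
xefj
oyjlx

Derivation:
Hunk 1: at line 3 remove [naywd] add [mrim] -> 10 lines: xwz nibh ljnjw rbnhz mrim reenh buoj igoc xefj oyjlx
Hunk 2: at line 5 remove [reenh,buoj] add [vdbeu] -> 9 lines: xwz nibh ljnjw rbnhz mrim vdbeu igoc xefj oyjlx
Hunk 3: at line 2 remove [rbnhz] add [ywr] -> 9 lines: xwz nibh ljnjw ywr mrim vdbeu igoc xefj oyjlx
Hunk 4: at line 4 remove [mrim,vdbeu] add [oyqy,cjf] -> 9 lines: xwz nibh ljnjw ywr oyqy cjf igoc xefj oyjlx
Hunk 5: at line 1 remove [ljnjw,ywr] add [dbyz,zfs,cbyr] -> 10 lines: xwz nibh dbyz zfs cbyr oyqy cjf igoc xefj oyjlx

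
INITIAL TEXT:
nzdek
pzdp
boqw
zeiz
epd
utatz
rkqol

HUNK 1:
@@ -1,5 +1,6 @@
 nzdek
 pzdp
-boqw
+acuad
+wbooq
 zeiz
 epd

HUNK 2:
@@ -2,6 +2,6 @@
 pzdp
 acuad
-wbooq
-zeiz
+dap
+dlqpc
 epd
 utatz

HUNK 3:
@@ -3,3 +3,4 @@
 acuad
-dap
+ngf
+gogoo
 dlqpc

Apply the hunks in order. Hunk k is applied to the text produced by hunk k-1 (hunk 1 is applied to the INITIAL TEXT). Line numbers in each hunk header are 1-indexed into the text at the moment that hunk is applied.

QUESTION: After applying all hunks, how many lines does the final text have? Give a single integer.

Hunk 1: at line 1 remove [boqw] add [acuad,wbooq] -> 8 lines: nzdek pzdp acuad wbooq zeiz epd utatz rkqol
Hunk 2: at line 2 remove [wbooq,zeiz] add [dap,dlqpc] -> 8 lines: nzdek pzdp acuad dap dlqpc epd utatz rkqol
Hunk 3: at line 3 remove [dap] add [ngf,gogoo] -> 9 lines: nzdek pzdp acuad ngf gogoo dlqpc epd utatz rkqol
Final line count: 9

Answer: 9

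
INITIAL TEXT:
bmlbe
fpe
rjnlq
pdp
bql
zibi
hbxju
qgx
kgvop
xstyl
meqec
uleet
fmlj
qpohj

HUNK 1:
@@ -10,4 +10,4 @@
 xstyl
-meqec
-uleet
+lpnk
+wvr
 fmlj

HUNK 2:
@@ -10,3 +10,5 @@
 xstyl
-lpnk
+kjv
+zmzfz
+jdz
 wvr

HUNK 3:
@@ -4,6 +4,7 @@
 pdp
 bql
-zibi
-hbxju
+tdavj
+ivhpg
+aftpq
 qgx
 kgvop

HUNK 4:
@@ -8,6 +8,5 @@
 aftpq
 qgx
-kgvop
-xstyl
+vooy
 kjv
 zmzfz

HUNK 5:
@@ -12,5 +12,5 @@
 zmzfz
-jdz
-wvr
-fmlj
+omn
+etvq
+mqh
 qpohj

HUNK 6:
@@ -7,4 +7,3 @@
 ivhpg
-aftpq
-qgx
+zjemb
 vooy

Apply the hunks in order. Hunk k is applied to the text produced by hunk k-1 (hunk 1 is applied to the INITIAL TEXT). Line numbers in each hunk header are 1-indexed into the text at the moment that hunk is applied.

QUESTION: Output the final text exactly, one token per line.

Hunk 1: at line 10 remove [meqec,uleet] add [lpnk,wvr] -> 14 lines: bmlbe fpe rjnlq pdp bql zibi hbxju qgx kgvop xstyl lpnk wvr fmlj qpohj
Hunk 2: at line 10 remove [lpnk] add [kjv,zmzfz,jdz] -> 16 lines: bmlbe fpe rjnlq pdp bql zibi hbxju qgx kgvop xstyl kjv zmzfz jdz wvr fmlj qpohj
Hunk 3: at line 4 remove [zibi,hbxju] add [tdavj,ivhpg,aftpq] -> 17 lines: bmlbe fpe rjnlq pdp bql tdavj ivhpg aftpq qgx kgvop xstyl kjv zmzfz jdz wvr fmlj qpohj
Hunk 4: at line 8 remove [kgvop,xstyl] add [vooy] -> 16 lines: bmlbe fpe rjnlq pdp bql tdavj ivhpg aftpq qgx vooy kjv zmzfz jdz wvr fmlj qpohj
Hunk 5: at line 12 remove [jdz,wvr,fmlj] add [omn,etvq,mqh] -> 16 lines: bmlbe fpe rjnlq pdp bql tdavj ivhpg aftpq qgx vooy kjv zmzfz omn etvq mqh qpohj
Hunk 6: at line 7 remove [aftpq,qgx] add [zjemb] -> 15 lines: bmlbe fpe rjnlq pdp bql tdavj ivhpg zjemb vooy kjv zmzfz omn etvq mqh qpohj

Answer: bmlbe
fpe
rjnlq
pdp
bql
tdavj
ivhpg
zjemb
vooy
kjv
zmzfz
omn
etvq
mqh
qpohj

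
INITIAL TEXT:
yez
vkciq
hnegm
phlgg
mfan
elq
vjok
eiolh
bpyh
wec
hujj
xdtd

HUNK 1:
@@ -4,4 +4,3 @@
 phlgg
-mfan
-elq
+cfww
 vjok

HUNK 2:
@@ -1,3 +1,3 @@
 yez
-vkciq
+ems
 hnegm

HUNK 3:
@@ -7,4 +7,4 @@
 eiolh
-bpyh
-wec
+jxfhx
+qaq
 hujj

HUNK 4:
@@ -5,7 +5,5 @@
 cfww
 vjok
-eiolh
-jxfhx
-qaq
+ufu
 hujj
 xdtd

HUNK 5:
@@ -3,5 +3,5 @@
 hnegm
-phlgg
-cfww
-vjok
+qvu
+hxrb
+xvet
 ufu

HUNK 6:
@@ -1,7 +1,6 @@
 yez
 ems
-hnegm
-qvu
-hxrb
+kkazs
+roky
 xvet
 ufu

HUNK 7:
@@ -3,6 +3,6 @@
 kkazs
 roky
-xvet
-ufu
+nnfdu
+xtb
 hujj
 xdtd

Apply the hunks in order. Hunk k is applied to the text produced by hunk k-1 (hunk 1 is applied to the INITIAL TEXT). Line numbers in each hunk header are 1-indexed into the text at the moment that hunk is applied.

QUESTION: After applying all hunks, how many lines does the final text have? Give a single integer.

Hunk 1: at line 4 remove [mfan,elq] add [cfww] -> 11 lines: yez vkciq hnegm phlgg cfww vjok eiolh bpyh wec hujj xdtd
Hunk 2: at line 1 remove [vkciq] add [ems] -> 11 lines: yez ems hnegm phlgg cfww vjok eiolh bpyh wec hujj xdtd
Hunk 3: at line 7 remove [bpyh,wec] add [jxfhx,qaq] -> 11 lines: yez ems hnegm phlgg cfww vjok eiolh jxfhx qaq hujj xdtd
Hunk 4: at line 5 remove [eiolh,jxfhx,qaq] add [ufu] -> 9 lines: yez ems hnegm phlgg cfww vjok ufu hujj xdtd
Hunk 5: at line 3 remove [phlgg,cfww,vjok] add [qvu,hxrb,xvet] -> 9 lines: yez ems hnegm qvu hxrb xvet ufu hujj xdtd
Hunk 6: at line 1 remove [hnegm,qvu,hxrb] add [kkazs,roky] -> 8 lines: yez ems kkazs roky xvet ufu hujj xdtd
Hunk 7: at line 3 remove [xvet,ufu] add [nnfdu,xtb] -> 8 lines: yez ems kkazs roky nnfdu xtb hujj xdtd
Final line count: 8

Answer: 8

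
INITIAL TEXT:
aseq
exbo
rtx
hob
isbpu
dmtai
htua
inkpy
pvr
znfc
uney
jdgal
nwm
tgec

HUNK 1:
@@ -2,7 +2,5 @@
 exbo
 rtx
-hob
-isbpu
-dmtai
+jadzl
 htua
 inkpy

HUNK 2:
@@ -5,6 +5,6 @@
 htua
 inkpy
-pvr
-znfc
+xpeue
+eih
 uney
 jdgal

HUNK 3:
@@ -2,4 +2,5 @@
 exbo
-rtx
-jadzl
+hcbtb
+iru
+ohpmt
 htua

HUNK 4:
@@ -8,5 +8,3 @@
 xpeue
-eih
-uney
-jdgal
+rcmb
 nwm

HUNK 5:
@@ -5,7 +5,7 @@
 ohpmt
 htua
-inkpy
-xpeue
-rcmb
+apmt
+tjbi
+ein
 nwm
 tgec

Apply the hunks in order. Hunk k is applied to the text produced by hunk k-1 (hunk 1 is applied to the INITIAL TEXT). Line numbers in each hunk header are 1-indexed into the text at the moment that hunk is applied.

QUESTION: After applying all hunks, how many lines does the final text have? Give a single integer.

Answer: 11

Derivation:
Hunk 1: at line 2 remove [hob,isbpu,dmtai] add [jadzl] -> 12 lines: aseq exbo rtx jadzl htua inkpy pvr znfc uney jdgal nwm tgec
Hunk 2: at line 5 remove [pvr,znfc] add [xpeue,eih] -> 12 lines: aseq exbo rtx jadzl htua inkpy xpeue eih uney jdgal nwm tgec
Hunk 3: at line 2 remove [rtx,jadzl] add [hcbtb,iru,ohpmt] -> 13 lines: aseq exbo hcbtb iru ohpmt htua inkpy xpeue eih uney jdgal nwm tgec
Hunk 4: at line 8 remove [eih,uney,jdgal] add [rcmb] -> 11 lines: aseq exbo hcbtb iru ohpmt htua inkpy xpeue rcmb nwm tgec
Hunk 5: at line 5 remove [inkpy,xpeue,rcmb] add [apmt,tjbi,ein] -> 11 lines: aseq exbo hcbtb iru ohpmt htua apmt tjbi ein nwm tgec
Final line count: 11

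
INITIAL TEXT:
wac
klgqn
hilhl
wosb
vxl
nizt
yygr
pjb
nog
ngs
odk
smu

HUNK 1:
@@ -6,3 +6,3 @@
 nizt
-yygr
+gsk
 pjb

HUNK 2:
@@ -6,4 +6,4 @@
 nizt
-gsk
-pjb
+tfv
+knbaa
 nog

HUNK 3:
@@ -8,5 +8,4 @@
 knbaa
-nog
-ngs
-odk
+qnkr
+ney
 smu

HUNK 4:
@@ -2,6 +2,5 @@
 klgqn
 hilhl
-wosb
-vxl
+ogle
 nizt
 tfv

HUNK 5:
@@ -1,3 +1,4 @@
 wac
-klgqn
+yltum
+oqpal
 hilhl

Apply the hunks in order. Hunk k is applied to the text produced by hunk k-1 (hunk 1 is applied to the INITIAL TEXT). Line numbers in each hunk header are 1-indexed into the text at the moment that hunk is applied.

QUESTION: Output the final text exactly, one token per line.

Hunk 1: at line 6 remove [yygr] add [gsk] -> 12 lines: wac klgqn hilhl wosb vxl nizt gsk pjb nog ngs odk smu
Hunk 2: at line 6 remove [gsk,pjb] add [tfv,knbaa] -> 12 lines: wac klgqn hilhl wosb vxl nizt tfv knbaa nog ngs odk smu
Hunk 3: at line 8 remove [nog,ngs,odk] add [qnkr,ney] -> 11 lines: wac klgqn hilhl wosb vxl nizt tfv knbaa qnkr ney smu
Hunk 4: at line 2 remove [wosb,vxl] add [ogle] -> 10 lines: wac klgqn hilhl ogle nizt tfv knbaa qnkr ney smu
Hunk 5: at line 1 remove [klgqn] add [yltum,oqpal] -> 11 lines: wac yltum oqpal hilhl ogle nizt tfv knbaa qnkr ney smu

Answer: wac
yltum
oqpal
hilhl
ogle
nizt
tfv
knbaa
qnkr
ney
smu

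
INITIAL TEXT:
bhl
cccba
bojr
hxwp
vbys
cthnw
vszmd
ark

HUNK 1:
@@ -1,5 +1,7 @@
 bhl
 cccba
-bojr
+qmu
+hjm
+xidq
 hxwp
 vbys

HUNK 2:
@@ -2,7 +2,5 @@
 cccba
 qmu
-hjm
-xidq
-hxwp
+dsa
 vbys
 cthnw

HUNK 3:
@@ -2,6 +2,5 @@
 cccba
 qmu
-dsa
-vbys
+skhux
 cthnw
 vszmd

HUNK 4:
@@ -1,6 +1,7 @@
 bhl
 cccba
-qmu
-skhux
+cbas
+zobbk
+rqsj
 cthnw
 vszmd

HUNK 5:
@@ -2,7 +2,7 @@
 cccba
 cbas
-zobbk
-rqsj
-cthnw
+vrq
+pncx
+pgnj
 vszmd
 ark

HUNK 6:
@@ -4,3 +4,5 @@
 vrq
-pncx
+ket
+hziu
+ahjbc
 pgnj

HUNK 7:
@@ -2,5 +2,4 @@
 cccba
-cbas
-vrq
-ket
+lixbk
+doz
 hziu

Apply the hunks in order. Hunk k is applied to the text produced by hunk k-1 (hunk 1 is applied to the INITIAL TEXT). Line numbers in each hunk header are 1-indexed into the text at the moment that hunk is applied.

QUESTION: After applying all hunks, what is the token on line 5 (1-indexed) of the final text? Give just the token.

Hunk 1: at line 1 remove [bojr] add [qmu,hjm,xidq] -> 10 lines: bhl cccba qmu hjm xidq hxwp vbys cthnw vszmd ark
Hunk 2: at line 2 remove [hjm,xidq,hxwp] add [dsa] -> 8 lines: bhl cccba qmu dsa vbys cthnw vszmd ark
Hunk 3: at line 2 remove [dsa,vbys] add [skhux] -> 7 lines: bhl cccba qmu skhux cthnw vszmd ark
Hunk 4: at line 1 remove [qmu,skhux] add [cbas,zobbk,rqsj] -> 8 lines: bhl cccba cbas zobbk rqsj cthnw vszmd ark
Hunk 5: at line 2 remove [zobbk,rqsj,cthnw] add [vrq,pncx,pgnj] -> 8 lines: bhl cccba cbas vrq pncx pgnj vszmd ark
Hunk 6: at line 4 remove [pncx] add [ket,hziu,ahjbc] -> 10 lines: bhl cccba cbas vrq ket hziu ahjbc pgnj vszmd ark
Hunk 7: at line 2 remove [cbas,vrq,ket] add [lixbk,doz] -> 9 lines: bhl cccba lixbk doz hziu ahjbc pgnj vszmd ark
Final line 5: hziu

Answer: hziu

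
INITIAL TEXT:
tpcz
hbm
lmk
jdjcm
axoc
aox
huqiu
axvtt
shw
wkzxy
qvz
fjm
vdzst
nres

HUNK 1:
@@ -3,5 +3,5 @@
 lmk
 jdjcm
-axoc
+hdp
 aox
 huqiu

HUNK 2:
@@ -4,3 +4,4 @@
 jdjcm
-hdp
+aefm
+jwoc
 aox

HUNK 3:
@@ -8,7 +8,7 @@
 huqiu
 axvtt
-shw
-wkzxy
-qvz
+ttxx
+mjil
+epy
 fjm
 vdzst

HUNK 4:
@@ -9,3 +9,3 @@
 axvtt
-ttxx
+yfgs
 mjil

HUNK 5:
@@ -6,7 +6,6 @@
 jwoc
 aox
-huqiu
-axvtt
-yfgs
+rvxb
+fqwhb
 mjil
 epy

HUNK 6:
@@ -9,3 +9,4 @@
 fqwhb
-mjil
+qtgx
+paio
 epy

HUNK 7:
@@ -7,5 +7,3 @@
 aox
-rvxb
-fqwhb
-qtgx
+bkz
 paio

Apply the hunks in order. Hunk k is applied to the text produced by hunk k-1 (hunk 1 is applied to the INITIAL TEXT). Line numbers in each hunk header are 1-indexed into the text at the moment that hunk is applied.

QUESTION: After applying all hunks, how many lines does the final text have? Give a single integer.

Hunk 1: at line 3 remove [axoc] add [hdp] -> 14 lines: tpcz hbm lmk jdjcm hdp aox huqiu axvtt shw wkzxy qvz fjm vdzst nres
Hunk 2: at line 4 remove [hdp] add [aefm,jwoc] -> 15 lines: tpcz hbm lmk jdjcm aefm jwoc aox huqiu axvtt shw wkzxy qvz fjm vdzst nres
Hunk 3: at line 8 remove [shw,wkzxy,qvz] add [ttxx,mjil,epy] -> 15 lines: tpcz hbm lmk jdjcm aefm jwoc aox huqiu axvtt ttxx mjil epy fjm vdzst nres
Hunk 4: at line 9 remove [ttxx] add [yfgs] -> 15 lines: tpcz hbm lmk jdjcm aefm jwoc aox huqiu axvtt yfgs mjil epy fjm vdzst nres
Hunk 5: at line 6 remove [huqiu,axvtt,yfgs] add [rvxb,fqwhb] -> 14 lines: tpcz hbm lmk jdjcm aefm jwoc aox rvxb fqwhb mjil epy fjm vdzst nres
Hunk 6: at line 9 remove [mjil] add [qtgx,paio] -> 15 lines: tpcz hbm lmk jdjcm aefm jwoc aox rvxb fqwhb qtgx paio epy fjm vdzst nres
Hunk 7: at line 7 remove [rvxb,fqwhb,qtgx] add [bkz] -> 13 lines: tpcz hbm lmk jdjcm aefm jwoc aox bkz paio epy fjm vdzst nres
Final line count: 13

Answer: 13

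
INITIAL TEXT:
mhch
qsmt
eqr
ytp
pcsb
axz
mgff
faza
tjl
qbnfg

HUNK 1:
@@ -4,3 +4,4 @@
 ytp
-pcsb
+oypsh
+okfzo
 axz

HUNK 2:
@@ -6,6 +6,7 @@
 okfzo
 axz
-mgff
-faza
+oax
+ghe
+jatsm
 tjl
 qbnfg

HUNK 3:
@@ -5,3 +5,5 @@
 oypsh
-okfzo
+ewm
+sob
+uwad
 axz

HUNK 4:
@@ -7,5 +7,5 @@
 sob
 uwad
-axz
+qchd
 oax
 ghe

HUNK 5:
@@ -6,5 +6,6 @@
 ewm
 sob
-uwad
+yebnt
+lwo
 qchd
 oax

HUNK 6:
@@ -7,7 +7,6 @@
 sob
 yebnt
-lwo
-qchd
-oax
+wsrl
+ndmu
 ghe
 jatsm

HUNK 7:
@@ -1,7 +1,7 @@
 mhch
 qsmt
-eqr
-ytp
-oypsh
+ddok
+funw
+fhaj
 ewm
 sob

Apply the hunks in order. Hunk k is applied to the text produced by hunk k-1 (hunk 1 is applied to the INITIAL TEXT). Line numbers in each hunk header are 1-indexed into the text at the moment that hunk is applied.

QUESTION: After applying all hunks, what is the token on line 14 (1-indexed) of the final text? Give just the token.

Hunk 1: at line 4 remove [pcsb] add [oypsh,okfzo] -> 11 lines: mhch qsmt eqr ytp oypsh okfzo axz mgff faza tjl qbnfg
Hunk 2: at line 6 remove [mgff,faza] add [oax,ghe,jatsm] -> 12 lines: mhch qsmt eqr ytp oypsh okfzo axz oax ghe jatsm tjl qbnfg
Hunk 3: at line 5 remove [okfzo] add [ewm,sob,uwad] -> 14 lines: mhch qsmt eqr ytp oypsh ewm sob uwad axz oax ghe jatsm tjl qbnfg
Hunk 4: at line 7 remove [axz] add [qchd] -> 14 lines: mhch qsmt eqr ytp oypsh ewm sob uwad qchd oax ghe jatsm tjl qbnfg
Hunk 5: at line 6 remove [uwad] add [yebnt,lwo] -> 15 lines: mhch qsmt eqr ytp oypsh ewm sob yebnt lwo qchd oax ghe jatsm tjl qbnfg
Hunk 6: at line 7 remove [lwo,qchd,oax] add [wsrl,ndmu] -> 14 lines: mhch qsmt eqr ytp oypsh ewm sob yebnt wsrl ndmu ghe jatsm tjl qbnfg
Hunk 7: at line 1 remove [eqr,ytp,oypsh] add [ddok,funw,fhaj] -> 14 lines: mhch qsmt ddok funw fhaj ewm sob yebnt wsrl ndmu ghe jatsm tjl qbnfg
Final line 14: qbnfg

Answer: qbnfg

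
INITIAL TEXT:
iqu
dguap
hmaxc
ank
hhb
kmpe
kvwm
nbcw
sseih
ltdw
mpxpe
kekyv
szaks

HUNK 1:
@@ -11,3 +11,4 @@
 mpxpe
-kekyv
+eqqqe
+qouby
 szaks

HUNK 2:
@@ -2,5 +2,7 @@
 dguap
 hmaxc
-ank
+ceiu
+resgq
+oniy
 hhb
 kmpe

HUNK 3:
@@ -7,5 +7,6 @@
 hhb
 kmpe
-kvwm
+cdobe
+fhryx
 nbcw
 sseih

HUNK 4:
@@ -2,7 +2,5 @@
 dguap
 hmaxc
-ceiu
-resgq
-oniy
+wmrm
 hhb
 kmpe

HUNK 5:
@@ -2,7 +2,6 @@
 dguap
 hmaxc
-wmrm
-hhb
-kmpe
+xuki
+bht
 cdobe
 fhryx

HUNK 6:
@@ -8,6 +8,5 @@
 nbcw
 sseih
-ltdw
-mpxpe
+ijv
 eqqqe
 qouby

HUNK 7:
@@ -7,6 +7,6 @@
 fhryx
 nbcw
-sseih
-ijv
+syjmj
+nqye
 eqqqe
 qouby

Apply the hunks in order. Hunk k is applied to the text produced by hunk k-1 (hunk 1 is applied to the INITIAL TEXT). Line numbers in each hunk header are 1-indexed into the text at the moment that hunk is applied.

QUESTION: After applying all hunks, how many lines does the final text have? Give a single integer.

Answer: 13

Derivation:
Hunk 1: at line 11 remove [kekyv] add [eqqqe,qouby] -> 14 lines: iqu dguap hmaxc ank hhb kmpe kvwm nbcw sseih ltdw mpxpe eqqqe qouby szaks
Hunk 2: at line 2 remove [ank] add [ceiu,resgq,oniy] -> 16 lines: iqu dguap hmaxc ceiu resgq oniy hhb kmpe kvwm nbcw sseih ltdw mpxpe eqqqe qouby szaks
Hunk 3: at line 7 remove [kvwm] add [cdobe,fhryx] -> 17 lines: iqu dguap hmaxc ceiu resgq oniy hhb kmpe cdobe fhryx nbcw sseih ltdw mpxpe eqqqe qouby szaks
Hunk 4: at line 2 remove [ceiu,resgq,oniy] add [wmrm] -> 15 lines: iqu dguap hmaxc wmrm hhb kmpe cdobe fhryx nbcw sseih ltdw mpxpe eqqqe qouby szaks
Hunk 5: at line 2 remove [wmrm,hhb,kmpe] add [xuki,bht] -> 14 lines: iqu dguap hmaxc xuki bht cdobe fhryx nbcw sseih ltdw mpxpe eqqqe qouby szaks
Hunk 6: at line 8 remove [ltdw,mpxpe] add [ijv] -> 13 lines: iqu dguap hmaxc xuki bht cdobe fhryx nbcw sseih ijv eqqqe qouby szaks
Hunk 7: at line 7 remove [sseih,ijv] add [syjmj,nqye] -> 13 lines: iqu dguap hmaxc xuki bht cdobe fhryx nbcw syjmj nqye eqqqe qouby szaks
Final line count: 13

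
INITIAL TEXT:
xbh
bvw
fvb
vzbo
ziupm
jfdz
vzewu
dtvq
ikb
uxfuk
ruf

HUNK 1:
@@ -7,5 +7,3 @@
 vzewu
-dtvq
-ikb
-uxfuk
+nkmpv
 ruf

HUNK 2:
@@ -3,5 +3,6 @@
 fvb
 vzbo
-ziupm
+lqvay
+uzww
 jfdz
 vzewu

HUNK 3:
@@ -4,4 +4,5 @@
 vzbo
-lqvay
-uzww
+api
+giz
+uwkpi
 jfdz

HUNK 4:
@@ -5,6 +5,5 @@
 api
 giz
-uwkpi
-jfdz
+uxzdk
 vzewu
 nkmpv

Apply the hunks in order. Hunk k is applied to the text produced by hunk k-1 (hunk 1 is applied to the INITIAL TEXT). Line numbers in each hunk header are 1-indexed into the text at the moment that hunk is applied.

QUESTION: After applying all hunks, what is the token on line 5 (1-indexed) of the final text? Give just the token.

Answer: api

Derivation:
Hunk 1: at line 7 remove [dtvq,ikb,uxfuk] add [nkmpv] -> 9 lines: xbh bvw fvb vzbo ziupm jfdz vzewu nkmpv ruf
Hunk 2: at line 3 remove [ziupm] add [lqvay,uzww] -> 10 lines: xbh bvw fvb vzbo lqvay uzww jfdz vzewu nkmpv ruf
Hunk 3: at line 4 remove [lqvay,uzww] add [api,giz,uwkpi] -> 11 lines: xbh bvw fvb vzbo api giz uwkpi jfdz vzewu nkmpv ruf
Hunk 4: at line 5 remove [uwkpi,jfdz] add [uxzdk] -> 10 lines: xbh bvw fvb vzbo api giz uxzdk vzewu nkmpv ruf
Final line 5: api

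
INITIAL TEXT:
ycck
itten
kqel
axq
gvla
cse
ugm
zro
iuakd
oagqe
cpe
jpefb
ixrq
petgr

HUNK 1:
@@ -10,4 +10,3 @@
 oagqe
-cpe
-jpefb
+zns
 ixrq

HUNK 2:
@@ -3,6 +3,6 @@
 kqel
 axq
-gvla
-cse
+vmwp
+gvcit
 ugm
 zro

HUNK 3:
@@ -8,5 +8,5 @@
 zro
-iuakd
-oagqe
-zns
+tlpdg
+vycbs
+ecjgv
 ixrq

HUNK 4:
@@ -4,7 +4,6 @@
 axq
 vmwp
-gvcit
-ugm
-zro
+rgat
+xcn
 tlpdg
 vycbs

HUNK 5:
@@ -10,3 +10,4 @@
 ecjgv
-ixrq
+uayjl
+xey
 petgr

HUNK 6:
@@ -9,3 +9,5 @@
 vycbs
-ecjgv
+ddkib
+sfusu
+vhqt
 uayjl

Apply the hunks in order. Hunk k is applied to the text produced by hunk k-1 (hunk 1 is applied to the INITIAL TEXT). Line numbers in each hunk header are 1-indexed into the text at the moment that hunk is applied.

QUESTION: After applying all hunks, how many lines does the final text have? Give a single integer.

Hunk 1: at line 10 remove [cpe,jpefb] add [zns] -> 13 lines: ycck itten kqel axq gvla cse ugm zro iuakd oagqe zns ixrq petgr
Hunk 2: at line 3 remove [gvla,cse] add [vmwp,gvcit] -> 13 lines: ycck itten kqel axq vmwp gvcit ugm zro iuakd oagqe zns ixrq petgr
Hunk 3: at line 8 remove [iuakd,oagqe,zns] add [tlpdg,vycbs,ecjgv] -> 13 lines: ycck itten kqel axq vmwp gvcit ugm zro tlpdg vycbs ecjgv ixrq petgr
Hunk 4: at line 4 remove [gvcit,ugm,zro] add [rgat,xcn] -> 12 lines: ycck itten kqel axq vmwp rgat xcn tlpdg vycbs ecjgv ixrq petgr
Hunk 5: at line 10 remove [ixrq] add [uayjl,xey] -> 13 lines: ycck itten kqel axq vmwp rgat xcn tlpdg vycbs ecjgv uayjl xey petgr
Hunk 6: at line 9 remove [ecjgv] add [ddkib,sfusu,vhqt] -> 15 lines: ycck itten kqel axq vmwp rgat xcn tlpdg vycbs ddkib sfusu vhqt uayjl xey petgr
Final line count: 15

Answer: 15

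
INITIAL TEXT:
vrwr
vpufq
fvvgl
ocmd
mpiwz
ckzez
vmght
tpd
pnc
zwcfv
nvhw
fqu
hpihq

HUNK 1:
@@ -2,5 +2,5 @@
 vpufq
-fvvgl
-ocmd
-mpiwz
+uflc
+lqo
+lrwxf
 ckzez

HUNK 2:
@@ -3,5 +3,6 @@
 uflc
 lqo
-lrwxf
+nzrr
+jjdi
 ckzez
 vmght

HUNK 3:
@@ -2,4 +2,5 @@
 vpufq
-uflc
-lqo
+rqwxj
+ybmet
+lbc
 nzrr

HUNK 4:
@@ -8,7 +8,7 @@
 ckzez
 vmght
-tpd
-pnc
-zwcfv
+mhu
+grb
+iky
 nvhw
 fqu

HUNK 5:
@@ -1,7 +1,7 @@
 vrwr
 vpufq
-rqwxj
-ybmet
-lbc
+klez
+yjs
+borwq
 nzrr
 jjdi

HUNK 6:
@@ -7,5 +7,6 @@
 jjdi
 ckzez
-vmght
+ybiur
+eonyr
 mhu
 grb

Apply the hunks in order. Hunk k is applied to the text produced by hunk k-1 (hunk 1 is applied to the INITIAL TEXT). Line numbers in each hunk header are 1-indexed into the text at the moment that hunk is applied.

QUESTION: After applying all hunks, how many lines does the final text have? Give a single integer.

Hunk 1: at line 2 remove [fvvgl,ocmd,mpiwz] add [uflc,lqo,lrwxf] -> 13 lines: vrwr vpufq uflc lqo lrwxf ckzez vmght tpd pnc zwcfv nvhw fqu hpihq
Hunk 2: at line 3 remove [lrwxf] add [nzrr,jjdi] -> 14 lines: vrwr vpufq uflc lqo nzrr jjdi ckzez vmght tpd pnc zwcfv nvhw fqu hpihq
Hunk 3: at line 2 remove [uflc,lqo] add [rqwxj,ybmet,lbc] -> 15 lines: vrwr vpufq rqwxj ybmet lbc nzrr jjdi ckzez vmght tpd pnc zwcfv nvhw fqu hpihq
Hunk 4: at line 8 remove [tpd,pnc,zwcfv] add [mhu,grb,iky] -> 15 lines: vrwr vpufq rqwxj ybmet lbc nzrr jjdi ckzez vmght mhu grb iky nvhw fqu hpihq
Hunk 5: at line 1 remove [rqwxj,ybmet,lbc] add [klez,yjs,borwq] -> 15 lines: vrwr vpufq klez yjs borwq nzrr jjdi ckzez vmght mhu grb iky nvhw fqu hpihq
Hunk 6: at line 7 remove [vmght] add [ybiur,eonyr] -> 16 lines: vrwr vpufq klez yjs borwq nzrr jjdi ckzez ybiur eonyr mhu grb iky nvhw fqu hpihq
Final line count: 16

Answer: 16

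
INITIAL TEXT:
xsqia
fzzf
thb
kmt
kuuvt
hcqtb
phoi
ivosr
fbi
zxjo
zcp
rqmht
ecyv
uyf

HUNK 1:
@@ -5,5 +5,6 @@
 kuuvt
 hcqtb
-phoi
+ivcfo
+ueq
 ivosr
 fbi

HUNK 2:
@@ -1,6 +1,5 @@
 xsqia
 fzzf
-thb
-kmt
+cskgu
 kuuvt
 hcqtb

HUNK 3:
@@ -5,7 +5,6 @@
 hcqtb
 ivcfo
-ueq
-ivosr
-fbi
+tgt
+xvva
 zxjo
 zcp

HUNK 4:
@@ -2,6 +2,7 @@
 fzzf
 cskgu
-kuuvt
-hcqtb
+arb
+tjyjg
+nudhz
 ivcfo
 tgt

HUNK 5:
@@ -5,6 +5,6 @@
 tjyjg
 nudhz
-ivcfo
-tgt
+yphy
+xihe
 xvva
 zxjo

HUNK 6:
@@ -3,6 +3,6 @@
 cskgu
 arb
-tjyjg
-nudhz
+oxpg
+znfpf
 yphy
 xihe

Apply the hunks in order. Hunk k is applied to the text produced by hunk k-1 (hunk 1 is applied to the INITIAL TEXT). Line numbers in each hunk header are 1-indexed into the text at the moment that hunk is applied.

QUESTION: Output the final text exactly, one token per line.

Answer: xsqia
fzzf
cskgu
arb
oxpg
znfpf
yphy
xihe
xvva
zxjo
zcp
rqmht
ecyv
uyf

Derivation:
Hunk 1: at line 5 remove [phoi] add [ivcfo,ueq] -> 15 lines: xsqia fzzf thb kmt kuuvt hcqtb ivcfo ueq ivosr fbi zxjo zcp rqmht ecyv uyf
Hunk 2: at line 1 remove [thb,kmt] add [cskgu] -> 14 lines: xsqia fzzf cskgu kuuvt hcqtb ivcfo ueq ivosr fbi zxjo zcp rqmht ecyv uyf
Hunk 3: at line 5 remove [ueq,ivosr,fbi] add [tgt,xvva] -> 13 lines: xsqia fzzf cskgu kuuvt hcqtb ivcfo tgt xvva zxjo zcp rqmht ecyv uyf
Hunk 4: at line 2 remove [kuuvt,hcqtb] add [arb,tjyjg,nudhz] -> 14 lines: xsqia fzzf cskgu arb tjyjg nudhz ivcfo tgt xvva zxjo zcp rqmht ecyv uyf
Hunk 5: at line 5 remove [ivcfo,tgt] add [yphy,xihe] -> 14 lines: xsqia fzzf cskgu arb tjyjg nudhz yphy xihe xvva zxjo zcp rqmht ecyv uyf
Hunk 6: at line 3 remove [tjyjg,nudhz] add [oxpg,znfpf] -> 14 lines: xsqia fzzf cskgu arb oxpg znfpf yphy xihe xvva zxjo zcp rqmht ecyv uyf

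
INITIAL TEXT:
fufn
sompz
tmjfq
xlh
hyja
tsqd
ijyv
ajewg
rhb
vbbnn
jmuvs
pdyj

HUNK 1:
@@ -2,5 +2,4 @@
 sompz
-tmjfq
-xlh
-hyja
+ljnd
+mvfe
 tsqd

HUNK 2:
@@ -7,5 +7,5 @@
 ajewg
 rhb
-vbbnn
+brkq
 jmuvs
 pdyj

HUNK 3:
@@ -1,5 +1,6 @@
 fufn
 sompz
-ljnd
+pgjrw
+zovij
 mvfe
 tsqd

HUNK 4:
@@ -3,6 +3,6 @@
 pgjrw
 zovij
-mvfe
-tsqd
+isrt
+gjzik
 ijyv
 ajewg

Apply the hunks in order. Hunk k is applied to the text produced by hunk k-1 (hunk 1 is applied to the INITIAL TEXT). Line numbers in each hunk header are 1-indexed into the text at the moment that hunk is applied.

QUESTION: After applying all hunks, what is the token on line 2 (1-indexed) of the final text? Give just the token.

Answer: sompz

Derivation:
Hunk 1: at line 2 remove [tmjfq,xlh,hyja] add [ljnd,mvfe] -> 11 lines: fufn sompz ljnd mvfe tsqd ijyv ajewg rhb vbbnn jmuvs pdyj
Hunk 2: at line 7 remove [vbbnn] add [brkq] -> 11 lines: fufn sompz ljnd mvfe tsqd ijyv ajewg rhb brkq jmuvs pdyj
Hunk 3: at line 1 remove [ljnd] add [pgjrw,zovij] -> 12 lines: fufn sompz pgjrw zovij mvfe tsqd ijyv ajewg rhb brkq jmuvs pdyj
Hunk 4: at line 3 remove [mvfe,tsqd] add [isrt,gjzik] -> 12 lines: fufn sompz pgjrw zovij isrt gjzik ijyv ajewg rhb brkq jmuvs pdyj
Final line 2: sompz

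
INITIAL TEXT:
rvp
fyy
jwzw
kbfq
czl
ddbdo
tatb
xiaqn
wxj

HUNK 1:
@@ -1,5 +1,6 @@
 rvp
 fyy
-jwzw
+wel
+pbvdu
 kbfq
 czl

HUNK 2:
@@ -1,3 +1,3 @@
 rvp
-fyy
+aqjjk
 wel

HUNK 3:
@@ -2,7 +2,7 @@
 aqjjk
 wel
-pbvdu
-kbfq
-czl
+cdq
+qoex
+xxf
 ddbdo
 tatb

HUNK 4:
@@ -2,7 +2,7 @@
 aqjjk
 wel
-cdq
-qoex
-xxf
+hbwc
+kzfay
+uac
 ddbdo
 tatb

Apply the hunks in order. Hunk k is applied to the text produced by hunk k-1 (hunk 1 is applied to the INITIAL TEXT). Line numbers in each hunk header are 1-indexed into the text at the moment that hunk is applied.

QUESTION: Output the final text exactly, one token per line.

Hunk 1: at line 1 remove [jwzw] add [wel,pbvdu] -> 10 lines: rvp fyy wel pbvdu kbfq czl ddbdo tatb xiaqn wxj
Hunk 2: at line 1 remove [fyy] add [aqjjk] -> 10 lines: rvp aqjjk wel pbvdu kbfq czl ddbdo tatb xiaqn wxj
Hunk 3: at line 2 remove [pbvdu,kbfq,czl] add [cdq,qoex,xxf] -> 10 lines: rvp aqjjk wel cdq qoex xxf ddbdo tatb xiaqn wxj
Hunk 4: at line 2 remove [cdq,qoex,xxf] add [hbwc,kzfay,uac] -> 10 lines: rvp aqjjk wel hbwc kzfay uac ddbdo tatb xiaqn wxj

Answer: rvp
aqjjk
wel
hbwc
kzfay
uac
ddbdo
tatb
xiaqn
wxj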